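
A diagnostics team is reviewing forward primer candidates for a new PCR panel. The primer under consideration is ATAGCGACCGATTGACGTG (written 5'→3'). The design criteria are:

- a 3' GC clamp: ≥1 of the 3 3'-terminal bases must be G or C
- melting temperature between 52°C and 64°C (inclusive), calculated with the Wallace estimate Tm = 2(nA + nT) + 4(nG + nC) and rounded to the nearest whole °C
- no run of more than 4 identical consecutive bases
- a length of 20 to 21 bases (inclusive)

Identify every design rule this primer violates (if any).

Fails: length.

Base counts: A=5, T=4, G=6, C=4 (length 19).
GC clamp: 3' end GTG has 2 G/C ✓
Tm: Tm = 2·9 + 4·10 = 58°C ✓
homopolymer run: longest run = 2 ✓
length: length 19, outside 20–21 ✗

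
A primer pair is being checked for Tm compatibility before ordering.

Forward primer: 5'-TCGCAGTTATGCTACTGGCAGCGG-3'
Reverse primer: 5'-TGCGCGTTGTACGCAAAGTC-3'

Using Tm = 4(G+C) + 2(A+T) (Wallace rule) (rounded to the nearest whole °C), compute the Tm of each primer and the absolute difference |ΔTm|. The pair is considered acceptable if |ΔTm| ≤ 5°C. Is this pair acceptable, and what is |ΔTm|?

|ΔTm| = 14°C; the pair is not acceptable.

Forward: A=4 T=6 G=8 C=6 → Tm = 2·10 + 4·14 = 76°C.
Reverse: A=4 T=5 G=6 C=5 → Tm = 2·9 + 4·11 = 62°C.
|ΔTm| = |76 − 62| = 14°C, > 5°C.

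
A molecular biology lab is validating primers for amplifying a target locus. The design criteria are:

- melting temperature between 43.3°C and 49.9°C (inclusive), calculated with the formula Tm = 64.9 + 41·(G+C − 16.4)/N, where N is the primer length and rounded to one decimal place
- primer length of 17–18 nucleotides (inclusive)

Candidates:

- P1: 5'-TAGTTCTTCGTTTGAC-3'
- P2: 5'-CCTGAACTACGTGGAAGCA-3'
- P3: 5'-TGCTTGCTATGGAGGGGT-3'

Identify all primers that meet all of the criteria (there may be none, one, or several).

None of the candidates satisfy all criteria.

P1 (16 nt, A=2 T=8 G=3 C=3): Tm = 64.9 + 41·(6 − 16.4)/16 = 38.3°C, outside 43.3–49.9°C ✗; length 16, outside 17–18 ✗ — fails.
P2 (19 nt, A=6 T=3 G=5 C=5): Tm = 64.9 + 41·(10 − 16.4)/19 = 51.1°C, outside 43.3–49.9°C ✗; length 19, outside 17–18 ✗ — fails.
P3 (18 nt, A=2 T=6 G=8 C=2): Tm = 64.9 + 41·(10 − 16.4)/18 = 50.3°C, outside 43.3–49.9°C ✗; length 18 ✓ — fails.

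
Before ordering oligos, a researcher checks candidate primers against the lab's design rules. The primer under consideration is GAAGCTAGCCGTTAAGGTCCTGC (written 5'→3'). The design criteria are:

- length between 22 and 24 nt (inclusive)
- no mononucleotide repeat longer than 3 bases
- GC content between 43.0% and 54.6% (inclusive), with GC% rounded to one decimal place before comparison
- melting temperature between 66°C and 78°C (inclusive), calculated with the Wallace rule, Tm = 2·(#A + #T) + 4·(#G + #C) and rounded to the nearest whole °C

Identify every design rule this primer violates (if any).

Fails: GC content.

Base counts: A=5, T=5, G=7, C=6 (length 23).
length: length 23 ✓
homopolymer run: longest run = 2 ✓
GC content: GC 13/23 = 56.5%, outside 43.0–54.6% ✗
Tm: Tm = 2·10 + 4·13 = 72°C ✓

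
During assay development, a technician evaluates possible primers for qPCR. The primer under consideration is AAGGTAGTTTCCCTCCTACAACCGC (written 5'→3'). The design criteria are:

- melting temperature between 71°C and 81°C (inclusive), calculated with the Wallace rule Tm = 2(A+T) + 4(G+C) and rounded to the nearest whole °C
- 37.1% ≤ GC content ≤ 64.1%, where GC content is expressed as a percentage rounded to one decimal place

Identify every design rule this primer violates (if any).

Meets all criteria.

Base counts: A=6, T=6, G=4, C=9 (length 25).
Tm: Tm = 2·12 + 4·13 = 76°C ✓
GC content: GC 13/25 = 52.0% ✓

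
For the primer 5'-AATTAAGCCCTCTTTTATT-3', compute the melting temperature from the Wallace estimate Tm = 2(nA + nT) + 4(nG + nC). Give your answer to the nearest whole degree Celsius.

48°C

Base counts: A=5, T=9, G=1, C=4 (length 19).
Tm = 2·(5+9) + 4·(1+4) = 2·14 + 4·5 = 28 + 20 = 48°C.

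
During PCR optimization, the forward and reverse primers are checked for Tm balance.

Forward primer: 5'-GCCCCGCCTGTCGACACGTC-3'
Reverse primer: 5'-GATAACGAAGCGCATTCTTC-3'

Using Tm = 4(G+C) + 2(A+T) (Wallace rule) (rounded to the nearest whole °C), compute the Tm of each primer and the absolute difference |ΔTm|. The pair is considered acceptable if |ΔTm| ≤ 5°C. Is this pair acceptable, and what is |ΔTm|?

Forward: A=2 T=3 G=5 C=10 → Tm = 2·5 + 4·15 = 70°C.
Reverse: A=6 T=5 G=4 C=5 → Tm = 2·11 + 4·9 = 58°C.
|ΔTm| = |70 − 58| = 12°C, > 5°C.

|ΔTm| = 12°C; the pair is not acceptable.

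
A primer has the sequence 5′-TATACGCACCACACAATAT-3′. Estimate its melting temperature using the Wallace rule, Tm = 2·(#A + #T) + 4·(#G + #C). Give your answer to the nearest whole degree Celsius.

Base counts: A=8, T=4, G=1, C=6 (length 19).
Tm = 2·(8+4) + 4·(1+6) = 2·12 + 4·7 = 24 + 28 = 52°C.

52°C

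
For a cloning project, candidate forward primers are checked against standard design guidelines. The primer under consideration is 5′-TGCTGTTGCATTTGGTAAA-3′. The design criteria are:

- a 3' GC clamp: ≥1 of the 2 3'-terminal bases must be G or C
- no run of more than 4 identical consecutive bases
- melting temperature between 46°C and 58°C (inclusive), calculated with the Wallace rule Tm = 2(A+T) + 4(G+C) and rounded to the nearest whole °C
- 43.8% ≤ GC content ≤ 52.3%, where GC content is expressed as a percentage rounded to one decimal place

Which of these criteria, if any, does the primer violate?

Fails: GC clamp, GC content.

Base counts: A=4, T=8, G=5, C=2 (length 19).
GC clamp: 3' end AA has 0 G/C, need ≥1 ✗
homopolymer run: longest run = 3 ✓
Tm: Tm = 2·12 + 4·7 = 52°C ✓
GC content: GC 7/19 = 36.8%, outside 43.8–52.3% ✗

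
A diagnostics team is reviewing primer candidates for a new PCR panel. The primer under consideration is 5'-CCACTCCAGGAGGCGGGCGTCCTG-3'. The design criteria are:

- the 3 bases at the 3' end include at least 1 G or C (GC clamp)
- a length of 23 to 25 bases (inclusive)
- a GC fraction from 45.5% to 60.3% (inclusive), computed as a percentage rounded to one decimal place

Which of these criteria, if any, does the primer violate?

Base counts: A=3, T=3, G=9, C=9 (length 24).
GC clamp: 3' end CTG has 2 G/C ✓
length: length 24 ✓
GC content: GC 18/24 = 75.0%, outside 45.5–60.3% ✗

Fails: GC content.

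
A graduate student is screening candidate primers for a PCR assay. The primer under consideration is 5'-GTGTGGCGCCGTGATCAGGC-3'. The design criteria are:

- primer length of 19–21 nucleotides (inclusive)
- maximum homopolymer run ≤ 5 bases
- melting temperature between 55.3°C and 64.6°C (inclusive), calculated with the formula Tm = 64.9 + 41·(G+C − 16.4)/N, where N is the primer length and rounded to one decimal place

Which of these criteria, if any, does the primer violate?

Meets all criteria.

Base counts: A=2, T=4, G=9, C=5 (length 20).
length: length 20 ✓
homopolymer run: longest run = 2 ✓
Tm: Tm = 64.9 + 41·(14 − 16.4)/20 = 60.0°C ✓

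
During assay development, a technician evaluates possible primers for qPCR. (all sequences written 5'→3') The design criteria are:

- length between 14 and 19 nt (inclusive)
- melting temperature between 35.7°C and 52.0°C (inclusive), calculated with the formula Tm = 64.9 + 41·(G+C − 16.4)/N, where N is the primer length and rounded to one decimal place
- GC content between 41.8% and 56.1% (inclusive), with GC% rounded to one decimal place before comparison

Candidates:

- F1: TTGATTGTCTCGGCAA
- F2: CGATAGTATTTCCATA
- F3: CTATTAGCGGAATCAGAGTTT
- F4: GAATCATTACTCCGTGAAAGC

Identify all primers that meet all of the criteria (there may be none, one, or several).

F1 only.

F1 (16 nt, A=3 T=6 G=4 C=3): length 16 ✓; Tm = 64.9 + 41·(7 − 16.4)/16 = 40.8°C ✓; GC 7/16 = 43.8% ✓ — passes.
F2 (16 nt, A=5 T=6 G=2 C=3): length 16 ✓; Tm = 64.9 + 41·(5 − 16.4)/16 = 35.7°C ✓; GC 5/16 = 31.3%, outside 41.8–56.1% ✗ — fails.
F3 (21 nt, A=6 T=7 G=5 C=3): length 21, outside 14–19 ✗; Tm = 64.9 + 41·(8 − 16.4)/21 = 48.5°C ✓; GC 8/21 = 38.1%, outside 41.8–56.1% ✗ — fails.
F4 (21 nt, A=7 T=5 G=4 C=5): length 21, outside 14–19 ✗; Tm = 64.9 + 41·(9 − 16.4)/21 = 50.5°C ✓; GC 9/21 = 42.9% ✓ — fails.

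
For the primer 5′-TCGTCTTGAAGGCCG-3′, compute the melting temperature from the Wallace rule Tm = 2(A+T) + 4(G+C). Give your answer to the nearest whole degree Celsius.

48°C

Base counts: A=2, T=4, G=5, C=4 (length 15).
Tm = 2·(2+4) + 4·(5+4) = 2·6 + 4·9 = 12 + 36 = 48°C.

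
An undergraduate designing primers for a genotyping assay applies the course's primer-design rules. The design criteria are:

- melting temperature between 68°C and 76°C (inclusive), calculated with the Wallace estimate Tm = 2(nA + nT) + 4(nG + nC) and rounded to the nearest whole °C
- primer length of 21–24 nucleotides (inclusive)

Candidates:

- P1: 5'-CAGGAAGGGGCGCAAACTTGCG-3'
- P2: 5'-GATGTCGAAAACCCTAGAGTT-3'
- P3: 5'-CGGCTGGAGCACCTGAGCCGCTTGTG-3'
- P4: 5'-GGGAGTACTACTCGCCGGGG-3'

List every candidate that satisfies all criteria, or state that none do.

P1 only.

P1 (22 nt, A=6 T=2 G=9 C=5): Tm = 2·8 + 4·14 = 72°C ✓; length 22 ✓ — passes.
P2 (21 nt, A=7 T=5 G=5 C=4): Tm = 2·12 + 4·9 = 60°C, outside 68–76°C ✗; length 21 ✓ — fails.
P3 (26 nt, A=3 T=5 G=10 C=8): Tm = 2·8 + 4·18 = 88°C, outside 68–76°C ✗; length 26, outside 21–24 ✗ — fails.
P4 (20 nt, A=3 T=3 G=9 C=5): Tm = 2·6 + 4·14 = 68°C ✓; length 20, outside 21–24 ✗ — fails.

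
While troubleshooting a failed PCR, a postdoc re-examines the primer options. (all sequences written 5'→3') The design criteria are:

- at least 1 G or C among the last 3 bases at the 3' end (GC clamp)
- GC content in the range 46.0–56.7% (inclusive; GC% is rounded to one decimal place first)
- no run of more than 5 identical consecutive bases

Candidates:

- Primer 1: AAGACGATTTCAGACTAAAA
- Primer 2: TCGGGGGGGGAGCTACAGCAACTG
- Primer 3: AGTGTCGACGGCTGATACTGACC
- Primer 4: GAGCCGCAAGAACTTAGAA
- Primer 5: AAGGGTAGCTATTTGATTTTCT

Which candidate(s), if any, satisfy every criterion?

Primer 3 and Primer 4.

Primer 1 (20 nt, A=10 T=4 G=3 C=3): 3' end AAA has 0 G/C, need ≥1 ✗; GC 6/20 = 30.0%, outside 46.0–56.7% ✗; longest run = 4 ✓ — fails.
Primer 2 (24 nt, A=5 T=3 G=11 C=5): 3' end CTG has 2 G/C ✓; GC 16/24 = 66.7%, outside 46.0–56.7% ✗; longest run = 8, exceeds 5 ✗ — fails.
Primer 3 (23 nt, A=5 T=5 G=7 C=6): 3' end ACC has 2 G/C ✓; GC 13/23 = 56.5% ✓; longest run = 2 ✓ — passes.
Primer 4 (19 nt, A=8 T=2 G=5 C=4): 3' end GAA has 1 G/C ✓; GC 9/19 = 47.4% ✓; longest run = 2 ✓ — passes.
Primer 5 (22 nt, A=5 T=10 G=5 C=2): 3' end TCT has 1 G/C ✓; GC 7/22 = 31.8%, outside 46.0–56.7% ✗; longest run = 4 ✓ — fails.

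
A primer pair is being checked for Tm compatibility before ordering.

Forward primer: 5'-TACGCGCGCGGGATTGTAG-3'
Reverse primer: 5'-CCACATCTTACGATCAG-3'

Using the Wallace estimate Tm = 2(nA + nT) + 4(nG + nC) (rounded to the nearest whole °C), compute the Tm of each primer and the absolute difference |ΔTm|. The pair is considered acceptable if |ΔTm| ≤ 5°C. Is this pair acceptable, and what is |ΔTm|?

|ΔTm| = 12°C; the pair is not acceptable.

Forward: A=3 T=4 G=8 C=4 → Tm = 2·7 + 4·12 = 62°C.
Reverse: A=5 T=4 G=2 C=6 → Tm = 2·9 + 4·8 = 50°C.
|ΔTm| = |62 − 50| = 12°C, > 5°C.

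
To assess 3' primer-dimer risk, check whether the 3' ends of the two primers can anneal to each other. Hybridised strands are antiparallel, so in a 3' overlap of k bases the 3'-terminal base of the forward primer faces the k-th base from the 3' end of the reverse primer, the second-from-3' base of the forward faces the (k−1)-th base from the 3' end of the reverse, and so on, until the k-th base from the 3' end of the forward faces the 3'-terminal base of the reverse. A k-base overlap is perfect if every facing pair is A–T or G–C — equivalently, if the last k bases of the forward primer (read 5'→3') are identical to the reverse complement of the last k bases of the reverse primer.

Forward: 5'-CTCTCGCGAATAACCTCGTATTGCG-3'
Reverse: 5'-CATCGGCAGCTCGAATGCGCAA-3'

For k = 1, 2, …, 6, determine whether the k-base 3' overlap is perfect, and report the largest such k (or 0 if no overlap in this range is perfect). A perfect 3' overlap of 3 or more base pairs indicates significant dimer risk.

Last 6 bases (5'→3') — forward …ATTGCG, reverse …GCGCAA.
Reverse complement of the reverse primer's last 6 bases: TTGCGC; its first k bases are the reverse complement of the reverse primer's last k bases, so a perfect k-base overlap needs the forward primer's last k bases to equal them.
Comparing (forward last k vs required): k=1: G vs T ✗; k=2: CG vs TT ✗; k=3: GCG vs TTG ✗; k=4: TGCG vs TTGC ✗; k=5: TTGCG vs TTGCG ✓; k=6: ATTGCG vs TTGCGC ✗.
Only k = 5 is perfect, so the longest perfect 3' overlap is 5.

Longest perfect overlap: 5 complementary base pairs; significant dimer risk (threshold 3).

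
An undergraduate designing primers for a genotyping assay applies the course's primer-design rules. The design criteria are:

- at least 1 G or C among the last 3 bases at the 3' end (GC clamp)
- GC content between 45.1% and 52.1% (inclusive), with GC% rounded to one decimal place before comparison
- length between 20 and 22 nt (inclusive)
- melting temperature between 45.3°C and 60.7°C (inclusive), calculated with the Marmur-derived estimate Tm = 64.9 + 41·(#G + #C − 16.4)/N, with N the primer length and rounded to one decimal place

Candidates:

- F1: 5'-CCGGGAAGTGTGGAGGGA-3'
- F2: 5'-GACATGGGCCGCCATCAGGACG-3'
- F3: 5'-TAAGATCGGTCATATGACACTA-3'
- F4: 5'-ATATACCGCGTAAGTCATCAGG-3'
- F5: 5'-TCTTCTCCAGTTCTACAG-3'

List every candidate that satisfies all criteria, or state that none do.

F1 (18 nt, A=4 T=2 G=10 C=2): 3' end GGA has 2 G/C ✓; GC 12/18 = 66.7%, outside 45.1–52.1% ✗; length 18, outside 20–22 ✗; Tm = 64.9 + 41·(12 − 16.4)/18 = 54.9°C ✓ — fails.
F2 (22 nt, A=5 T=2 G=8 C=7): 3' end ACG has 2 G/C ✓; GC 15/22 = 68.2%, outside 45.1–52.1% ✗; length 22 ✓; Tm = 64.9 + 41·(15 − 16.4)/22 = 62.3°C, outside 45.3–60.7°C ✗ — fails.
F3 (22 nt, A=8 T=6 G=4 C=4): 3' end CTA has 1 G/C ✓; GC 8/22 = 36.4%, outside 45.1–52.1% ✗; length 22 ✓; Tm = 64.9 + 41·(8 − 16.4)/22 = 49.2°C ✓ — fails.
F4 (22 nt, A=7 T=5 G=5 C=5): 3' end AGG has 2 G/C ✓; GC 10/22 = 45.5% ✓; length 22 ✓; Tm = 64.9 + 41·(10 − 16.4)/22 = 53.0°C ✓ — passes.
F5 (18 nt, A=3 T=7 G=2 C=6): 3' end CAG has 2 G/C ✓; GC 8/18 = 44.4%, outside 45.1–52.1% ✗; length 18, outside 20–22 ✗; Tm = 64.9 + 41·(8 − 16.4)/18 = 45.8°C ✓ — fails.

F4 only.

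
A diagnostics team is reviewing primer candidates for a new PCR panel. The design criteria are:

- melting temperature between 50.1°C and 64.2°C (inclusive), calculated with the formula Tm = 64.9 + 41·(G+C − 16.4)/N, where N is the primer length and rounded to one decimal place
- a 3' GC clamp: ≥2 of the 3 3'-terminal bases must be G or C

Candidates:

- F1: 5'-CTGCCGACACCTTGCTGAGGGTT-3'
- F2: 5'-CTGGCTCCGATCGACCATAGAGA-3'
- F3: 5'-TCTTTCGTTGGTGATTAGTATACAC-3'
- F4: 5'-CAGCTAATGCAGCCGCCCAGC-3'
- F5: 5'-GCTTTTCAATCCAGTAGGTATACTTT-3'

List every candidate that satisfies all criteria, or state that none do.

F3 and F4.

F1 (23 nt, A=3 T=6 G=7 C=7): Tm = 64.9 + 41·(14 − 16.4)/23 = 60.6°C ✓; 3' end GTT has 1 G/C, need ≥2 ✗ — fails.
F2 (23 nt, A=6 T=4 G=6 C=7): Tm = 64.9 + 41·(13 − 16.4)/23 = 58.8°C ✓; 3' end AGA has 1 G/C, need ≥2 ✗ — fails.
F3 (25 nt, A=5 T=11 G=5 C=4): Tm = 64.9 + 41·(9 − 16.4)/25 = 52.8°C ✓; 3' end CAC has 2 G/C ✓ — passes.
F4 (21 nt, A=5 T=2 G=5 C=9): Tm = 64.9 + 41·(14 − 16.4)/21 = 60.2°C ✓; 3' end AGC has 2 G/C ✓ — passes.
F5 (26 nt, A=6 T=11 G=4 C=5): Tm = 64.9 + 41·(9 − 16.4)/26 = 53.2°C ✓; 3' end TTT has 0 G/C, need ≥2 ✗ — fails.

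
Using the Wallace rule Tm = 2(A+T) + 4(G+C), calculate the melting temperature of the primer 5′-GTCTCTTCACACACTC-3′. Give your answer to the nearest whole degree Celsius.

48°C

Base counts: A=3, T=5, G=1, C=7 (length 16).
Tm = 2·(3+5) + 4·(1+7) = 2·8 + 4·8 = 16 + 32 = 48°C.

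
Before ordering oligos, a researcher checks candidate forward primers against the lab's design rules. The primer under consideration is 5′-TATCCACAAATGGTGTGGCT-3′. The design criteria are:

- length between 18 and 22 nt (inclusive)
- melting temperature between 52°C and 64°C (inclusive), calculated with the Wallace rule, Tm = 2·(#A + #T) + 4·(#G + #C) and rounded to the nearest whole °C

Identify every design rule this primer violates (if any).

Meets all criteria.

Base counts: A=5, T=6, G=5, C=4 (length 20).
length: length 20 ✓
Tm: Tm = 2·11 + 4·9 = 58°C ✓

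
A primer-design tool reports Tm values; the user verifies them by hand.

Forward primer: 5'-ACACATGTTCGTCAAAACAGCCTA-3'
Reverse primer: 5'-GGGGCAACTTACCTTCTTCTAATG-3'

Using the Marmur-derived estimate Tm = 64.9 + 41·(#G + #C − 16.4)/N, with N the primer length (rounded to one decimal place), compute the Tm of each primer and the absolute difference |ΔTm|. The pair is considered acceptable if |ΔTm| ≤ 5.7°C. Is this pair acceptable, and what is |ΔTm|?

|ΔTm| = 1.7°C; the pair is acceptable.

Forward: G+C = 10, N = 24 → Tm = 64.9 + 41·(10 − 16.4)/24 = 54.0°C.
Reverse: G+C = 11, N = 24 → Tm = 64.9 + 41·(11 − 16.4)/24 = 55.7°C.
|ΔTm| = |54.0 − 55.7| = 1.7°C, ≤ 5.7°C.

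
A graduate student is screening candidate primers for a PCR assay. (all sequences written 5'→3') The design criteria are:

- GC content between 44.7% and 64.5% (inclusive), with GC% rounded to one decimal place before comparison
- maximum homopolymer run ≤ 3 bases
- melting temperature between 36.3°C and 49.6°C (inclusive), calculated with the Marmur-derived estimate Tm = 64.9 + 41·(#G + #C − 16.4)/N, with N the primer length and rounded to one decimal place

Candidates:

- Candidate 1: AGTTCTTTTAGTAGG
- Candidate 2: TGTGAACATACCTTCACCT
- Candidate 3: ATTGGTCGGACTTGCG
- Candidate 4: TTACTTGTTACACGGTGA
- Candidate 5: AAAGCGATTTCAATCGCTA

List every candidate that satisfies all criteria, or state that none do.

Candidate 1 (15 nt, A=3 T=7 G=4 C=1): GC 5/15 = 33.3%, outside 44.7–64.5% ✗; longest run = 4, exceeds 3 ✗; Tm = 64.9 + 41·(5 − 16.4)/15 = 33.7°C, outside 36.3–49.6°C ✗ — fails.
Candidate 2 (19 nt, A=5 T=6 G=2 C=6): GC 8/19 = 42.1%, outside 44.7–64.5% ✗; longest run = 2 ✓; Tm = 64.9 + 41·(8 − 16.4)/19 = 46.8°C ✓ — fails.
Candidate 3 (16 nt, A=2 T=5 G=6 C=3): GC 9/16 = 56.3% ✓; longest run = 2 ✓; Tm = 64.9 + 41·(9 − 16.4)/16 = 45.9°C ✓ — passes.
Candidate 4 (18 nt, A=4 T=7 G=4 C=3): GC 7/18 = 38.9%, outside 44.7–64.5% ✗; longest run = 2 ✓; Tm = 64.9 + 41·(7 − 16.4)/18 = 43.5°C ✓ — fails.
Candidate 5 (19 nt, A=7 T=5 G=3 C=4): GC 7/19 = 36.8%, outside 44.7–64.5% ✗; longest run = 3 ✓; Tm = 64.9 + 41·(7 − 16.4)/19 = 44.6°C ✓ — fails.

Candidate 3 only.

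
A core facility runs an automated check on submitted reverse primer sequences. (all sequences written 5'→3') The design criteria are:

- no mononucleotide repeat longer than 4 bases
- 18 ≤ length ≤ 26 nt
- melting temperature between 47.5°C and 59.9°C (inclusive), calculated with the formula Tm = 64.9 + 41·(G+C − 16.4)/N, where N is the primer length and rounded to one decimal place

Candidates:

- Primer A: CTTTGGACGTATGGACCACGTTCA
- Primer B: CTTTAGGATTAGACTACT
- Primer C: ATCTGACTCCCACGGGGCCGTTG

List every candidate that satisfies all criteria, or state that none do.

Primer A only.

Primer A (24 nt, A=5 T=7 G=6 C=6): longest run = 3 ✓; length 24 ✓; Tm = 64.9 + 41·(12 − 16.4)/24 = 57.4°C ✓ — passes.
Primer B (18 nt, A=5 T=7 G=3 C=3): longest run = 3 ✓; length 18 ✓; Tm = 64.9 + 41·(6 − 16.4)/18 = 41.2°C, outside 47.5–59.9°C ✗ — fails.
Primer C (23 nt, A=3 T=5 G=7 C=8): longest run = 4 ✓; length 23 ✓; Tm = 64.9 + 41·(15 − 16.4)/23 = 62.4°C, outside 47.5–59.9°C ✗ — fails.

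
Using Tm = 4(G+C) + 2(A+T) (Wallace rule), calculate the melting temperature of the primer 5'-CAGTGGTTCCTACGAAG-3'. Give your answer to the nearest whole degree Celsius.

52°C

Base counts: A=4, T=4, G=5, C=4 (length 17).
Tm = 2·(4+4) + 4·(5+4) = 2·8 + 4·9 = 16 + 36 = 52°C.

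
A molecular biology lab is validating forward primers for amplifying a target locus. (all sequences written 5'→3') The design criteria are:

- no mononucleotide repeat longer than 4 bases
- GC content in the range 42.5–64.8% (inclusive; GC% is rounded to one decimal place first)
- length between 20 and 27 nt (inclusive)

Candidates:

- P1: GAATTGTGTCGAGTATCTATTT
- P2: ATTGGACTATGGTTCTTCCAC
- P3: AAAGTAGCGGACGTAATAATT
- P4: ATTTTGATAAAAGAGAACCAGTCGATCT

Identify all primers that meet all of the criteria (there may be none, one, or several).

P2 only.

P1 (22 nt, A=5 T=10 G=5 C=2): longest run = 3 ✓; GC 7/22 = 31.8%, outside 42.5–64.8% ✗; length 22 ✓ — fails.
P2 (21 nt, A=4 T=8 G=4 C=5): longest run = 2 ✓; GC 9/21 = 42.9% ✓; length 21 ✓ — passes.
P3 (21 nt, A=9 T=5 G=5 C=2): longest run = 3 ✓; GC 7/21 = 33.3%, outside 42.5–64.8% ✗; length 21 ✓ — fails.
P4 (28 nt, A=11 T=8 G=5 C=4): longest run = 4 ✓; GC 9/28 = 32.1%, outside 42.5–64.8% ✗; length 28, outside 20–27 ✗ — fails.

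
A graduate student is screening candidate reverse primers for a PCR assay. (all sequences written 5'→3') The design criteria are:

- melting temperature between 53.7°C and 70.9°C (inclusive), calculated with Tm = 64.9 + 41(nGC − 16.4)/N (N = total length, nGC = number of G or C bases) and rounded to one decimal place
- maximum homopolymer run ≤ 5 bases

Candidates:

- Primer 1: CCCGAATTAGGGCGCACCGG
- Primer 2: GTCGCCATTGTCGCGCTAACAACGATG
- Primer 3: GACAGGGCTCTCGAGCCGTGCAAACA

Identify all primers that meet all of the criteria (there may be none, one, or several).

Primer 1 (20 nt, A=4 T=2 G=7 C=7): Tm = 64.9 + 41·(14 − 16.4)/20 = 60.0°C ✓; longest run = 3 ✓ — passes.
Primer 2 (27 nt, A=6 T=6 G=7 C=8): Tm = 64.9 + 41·(15 − 16.4)/27 = 62.8°C ✓; longest run = 2 ✓ — passes.
Primer 3 (26 nt, A=7 T=3 G=8 C=8): Tm = 64.9 + 41·(16 − 16.4)/26 = 64.3°C ✓; longest run = 3 ✓ — passes.

Primer 1, Primer 2 and Primer 3.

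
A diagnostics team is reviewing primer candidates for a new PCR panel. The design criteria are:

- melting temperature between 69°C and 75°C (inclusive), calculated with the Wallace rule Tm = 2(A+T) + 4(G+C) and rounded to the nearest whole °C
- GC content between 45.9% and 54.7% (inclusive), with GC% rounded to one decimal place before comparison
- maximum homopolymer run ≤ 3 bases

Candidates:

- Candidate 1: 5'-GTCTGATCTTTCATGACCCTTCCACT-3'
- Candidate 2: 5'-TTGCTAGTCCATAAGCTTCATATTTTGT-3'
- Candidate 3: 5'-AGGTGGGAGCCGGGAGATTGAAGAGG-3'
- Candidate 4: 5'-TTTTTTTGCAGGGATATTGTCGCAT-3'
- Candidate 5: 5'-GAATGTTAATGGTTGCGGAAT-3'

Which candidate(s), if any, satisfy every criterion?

None of the candidates satisfy all criteria.

Candidate 1 (26 nt, A=4 T=10 G=3 C=9): Tm = 2·14 + 4·12 = 76°C, outside 69–75°C ✗; GC 12/26 = 46.2% ✓; longest run = 3 ✓ — fails.
Candidate 2 (28 nt, A=6 T=13 G=4 C=5): Tm = 2·19 + 4·9 = 74°C ✓; GC 9/28 = 32.1%, outside 45.9–54.7% ✗; longest run = 4, exceeds 3 ✗ — fails.
Candidate 3 (26 nt, A=7 T=3 G=14 C=2): Tm = 2·10 + 4·16 = 84°C, outside 69–75°C ✗; GC 16/26 = 61.5%, outside 45.9–54.7% ✗; longest run = 3 ✓ — fails.
Candidate 4 (25 nt, A=4 T=12 G=6 C=3): Tm = 2·16 + 4·9 = 68°C, outside 69–75°C ✗; GC 9/25 = 36.0%, outside 45.9–54.7% ✗; longest run = 7, exceeds 3 ✗ — fails.
Candidate 5 (21 nt, A=6 T=7 G=7 C=1): Tm = 2·13 + 4·8 = 58°C, outside 69–75°C ✗; GC 8/21 = 38.1%, outside 45.9–54.7% ✗; longest run = 2 ✓ — fails.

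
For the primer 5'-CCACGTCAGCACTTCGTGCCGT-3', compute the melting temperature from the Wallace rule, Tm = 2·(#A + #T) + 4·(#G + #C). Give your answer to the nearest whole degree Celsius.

Base counts: A=3, T=5, G=5, C=9 (length 22).
Tm = 2·(3+5) + 4·(5+9) = 2·8 + 4·14 = 16 + 56 = 72°C.

72°C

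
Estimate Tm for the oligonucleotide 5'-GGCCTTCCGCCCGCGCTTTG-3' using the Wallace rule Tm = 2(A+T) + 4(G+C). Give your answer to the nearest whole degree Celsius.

70°C

Base counts: A=0, T=5, G=6, C=9 (length 20).
Tm = 2·(0+5) + 4·(6+9) = 2·5 + 4·15 = 10 + 60 = 70°C.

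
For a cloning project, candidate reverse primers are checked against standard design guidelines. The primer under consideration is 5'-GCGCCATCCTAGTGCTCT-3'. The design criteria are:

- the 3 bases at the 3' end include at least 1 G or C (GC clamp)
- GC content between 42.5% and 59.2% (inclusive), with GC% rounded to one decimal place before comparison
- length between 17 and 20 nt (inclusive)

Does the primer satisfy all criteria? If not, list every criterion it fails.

Fails: GC content.

Base counts: A=2, T=5, G=4, C=7 (length 18).
GC clamp: 3' end TCT has 1 G/C ✓
GC content: GC 11/18 = 61.1%, outside 42.5–59.2% ✗
length: length 18 ✓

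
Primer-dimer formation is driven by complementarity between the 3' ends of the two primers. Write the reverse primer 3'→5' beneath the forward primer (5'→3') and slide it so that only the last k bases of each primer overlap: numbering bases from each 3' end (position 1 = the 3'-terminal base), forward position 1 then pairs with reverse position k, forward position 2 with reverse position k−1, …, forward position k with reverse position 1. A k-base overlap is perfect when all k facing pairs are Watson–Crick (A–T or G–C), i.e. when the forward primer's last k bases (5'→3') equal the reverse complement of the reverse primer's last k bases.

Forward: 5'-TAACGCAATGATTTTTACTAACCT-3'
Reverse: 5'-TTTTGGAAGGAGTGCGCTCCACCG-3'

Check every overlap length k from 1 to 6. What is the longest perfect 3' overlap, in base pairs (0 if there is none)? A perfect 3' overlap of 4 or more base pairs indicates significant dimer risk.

Longest perfect overlap: 0 complementary base pairs; below the dimer-risk threshold (threshold 4).

Last 6 bases (5'→3') — forward …TAACCT, reverse …CCACCG.
Reverse complement of the reverse primer's last 6 bases: CGGTGG; its first k bases are the reverse complement of the reverse primer's last k bases, so a perfect k-base overlap needs the forward primer's last k bases to equal them.
Comparing (forward last k vs required): k=1: T vs C ✗; k=2: CT vs CG ✗; k=3: CCT vs CGG ✗; k=4: ACCT vs CGGT ✗; k=5: AACCT vs CGGTG ✗; k=6: TAACCT vs CGGTGG ✗.
No overlap length from 1 to 6 is perfect, so the longest perfect 3' overlap is 0.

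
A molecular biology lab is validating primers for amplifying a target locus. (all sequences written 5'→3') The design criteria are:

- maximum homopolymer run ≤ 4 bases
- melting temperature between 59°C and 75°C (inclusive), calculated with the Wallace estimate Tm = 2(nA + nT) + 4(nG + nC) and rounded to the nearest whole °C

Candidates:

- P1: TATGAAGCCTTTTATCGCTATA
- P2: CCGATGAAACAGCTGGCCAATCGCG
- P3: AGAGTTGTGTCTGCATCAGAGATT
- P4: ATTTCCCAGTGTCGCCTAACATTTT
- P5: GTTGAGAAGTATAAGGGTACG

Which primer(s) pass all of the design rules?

P3, P4 and P5.

P1 (22 nt, A=6 T=9 G=3 C=4): longest run = 4 ✓; Tm = 2·15 + 4·7 = 58°C, outside 59–75°C ✗ — fails.
P2 (25 nt, A=7 T=3 G=7 C=8): longest run = 3 ✓; Tm = 2·10 + 4·15 = 80°C, outside 59–75°C ✗ — fails.
P3 (24 nt, A=6 T=8 G=7 C=3): longest run = 2 ✓; Tm = 2·14 + 4·10 = 68°C ✓ — passes.
P4 (25 nt, A=5 T=10 G=3 C=7): longest run = 4 ✓; Tm = 2·15 + 4·10 = 70°C ✓ — passes.
P5 (21 nt, A=7 T=5 G=8 C=1): longest run = 3 ✓; Tm = 2·12 + 4·9 = 60°C ✓ — passes.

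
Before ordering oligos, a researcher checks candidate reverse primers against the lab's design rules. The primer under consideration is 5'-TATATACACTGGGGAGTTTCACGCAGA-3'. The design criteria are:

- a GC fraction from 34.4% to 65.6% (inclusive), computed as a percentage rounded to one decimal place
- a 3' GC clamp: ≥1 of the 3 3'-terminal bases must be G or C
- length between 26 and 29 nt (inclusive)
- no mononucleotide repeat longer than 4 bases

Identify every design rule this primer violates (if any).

Base counts: A=8, T=7, G=7, C=5 (length 27).
GC content: GC 12/27 = 44.4% ✓
GC clamp: 3' end AGA has 1 G/C ✓
length: length 27 ✓
homopolymer run: longest run = 4 ✓

Meets all criteria.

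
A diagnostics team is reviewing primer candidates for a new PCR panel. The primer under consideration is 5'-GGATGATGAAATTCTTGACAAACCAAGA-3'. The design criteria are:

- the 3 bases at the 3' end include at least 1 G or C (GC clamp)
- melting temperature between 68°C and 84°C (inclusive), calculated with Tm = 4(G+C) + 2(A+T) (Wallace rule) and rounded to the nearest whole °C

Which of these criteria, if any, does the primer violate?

Meets all criteria.

Base counts: A=12, T=6, G=6, C=4 (length 28).
GC clamp: 3' end AGA has 1 G/C ✓
Tm: Tm = 2·18 + 4·10 = 76°C ✓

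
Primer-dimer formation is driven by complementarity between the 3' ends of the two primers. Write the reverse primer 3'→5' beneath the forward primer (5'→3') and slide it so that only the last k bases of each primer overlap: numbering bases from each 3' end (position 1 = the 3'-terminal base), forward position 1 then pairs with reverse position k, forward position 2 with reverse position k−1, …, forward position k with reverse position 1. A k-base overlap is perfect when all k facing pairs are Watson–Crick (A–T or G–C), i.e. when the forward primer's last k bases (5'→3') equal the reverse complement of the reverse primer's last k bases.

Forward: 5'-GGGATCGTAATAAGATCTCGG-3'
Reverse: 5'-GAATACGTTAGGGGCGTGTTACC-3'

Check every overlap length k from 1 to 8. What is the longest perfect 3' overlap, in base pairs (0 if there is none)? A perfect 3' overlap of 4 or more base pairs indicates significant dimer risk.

Longest perfect overlap: 2 complementary base pairs; below the dimer-risk threshold (threshold 4).

Last 8 bases (5'→3') — forward …GATCTCGG, reverse …GTGTTACC.
Reverse complement of the reverse primer's last 8 bases: GGTAACAC; its first k bases are the reverse complement of the reverse primer's last k bases, so a perfect k-base overlap needs the forward primer's last k bases to equal them.
Comparing (forward last k vs required): k=1: G vs G ✓; k=2: GG vs GG ✓; k=3: CGG vs GGT ✗; k=4: TCGG vs GGTA ✗; k=5: CTCGG vs GGTAA ✗; k=6: TCTCGG vs GGTAAC ✗; k=7: ATCTCGG vs GGTAACA ✗; k=8: GATCTCGG vs GGTAACAC ✗.
Perfect overlaps at k = 1, 2; the largest is 2.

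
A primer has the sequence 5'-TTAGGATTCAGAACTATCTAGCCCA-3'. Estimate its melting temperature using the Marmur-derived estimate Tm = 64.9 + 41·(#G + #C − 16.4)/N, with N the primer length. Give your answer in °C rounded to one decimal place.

54.4°C

Base counts: A=8, T=7, G=4, C=6; G+C = 10, N = 25.
Tm = 64.9 + 41·(10 − 16.4)/25 = 64.9 + -262.40/25 = 54.4°C.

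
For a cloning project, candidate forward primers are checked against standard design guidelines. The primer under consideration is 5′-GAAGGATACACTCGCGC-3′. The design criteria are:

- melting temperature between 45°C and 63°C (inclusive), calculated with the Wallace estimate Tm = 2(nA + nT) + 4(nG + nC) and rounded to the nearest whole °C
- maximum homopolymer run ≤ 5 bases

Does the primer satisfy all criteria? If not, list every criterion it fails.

Base counts: A=5, T=2, G=5, C=5 (length 17).
Tm: Tm = 2·7 + 4·10 = 54°C ✓
homopolymer run: longest run = 2 ✓

Meets all criteria.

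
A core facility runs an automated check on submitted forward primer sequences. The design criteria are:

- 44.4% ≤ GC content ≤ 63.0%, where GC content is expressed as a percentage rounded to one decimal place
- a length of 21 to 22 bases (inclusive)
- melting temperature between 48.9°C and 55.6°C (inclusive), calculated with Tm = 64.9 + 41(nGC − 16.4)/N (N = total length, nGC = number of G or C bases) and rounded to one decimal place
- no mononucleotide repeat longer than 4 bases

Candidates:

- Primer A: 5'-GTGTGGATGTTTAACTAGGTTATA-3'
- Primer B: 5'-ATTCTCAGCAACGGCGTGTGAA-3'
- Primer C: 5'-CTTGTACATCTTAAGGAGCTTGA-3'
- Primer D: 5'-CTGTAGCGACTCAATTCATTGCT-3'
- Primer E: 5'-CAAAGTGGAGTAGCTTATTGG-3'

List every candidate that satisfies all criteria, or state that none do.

Primer B only.

Primer A (24 nt, A=6 T=10 G=7 C=1): GC 8/24 = 33.3%, outside 44.4–63.0% ✗; length 24, outside 21–22 ✗; Tm = 64.9 + 41·(8 − 16.4)/24 = 50.6°C ✓; longest run = 3 ✓ — fails.
Primer B (22 nt, A=6 T=5 G=6 C=5): GC 11/22 = 50.0% ✓; length 22 ✓; Tm = 64.9 + 41·(11 − 16.4)/22 = 54.8°C ✓; longest run = 2 ✓ — passes.
Primer C (23 nt, A=6 T=8 G=5 C=4): GC 9/23 = 39.1%, outside 44.4–63.0% ✗; length 23, outside 21–22 ✗; Tm = 64.9 + 41·(9 − 16.4)/23 = 51.7°C ✓; longest run = 2 ✓ — fails.
Primer D (23 nt, A=5 T=8 G=4 C=6): GC 10/23 = 43.5%, outside 44.4–63.0% ✗; length 23, outside 21–22 ✗; Tm = 64.9 + 41·(10 − 16.4)/23 = 53.5°C ✓; longest run = 2 ✓ — fails.
Primer E (21 nt, A=6 T=6 G=7 C=2): GC 9/21 = 42.9%, outside 44.4–63.0% ✗; length 21 ✓; Tm = 64.9 + 41·(9 − 16.4)/21 = 50.5°C ✓; longest run = 3 ✓ — fails.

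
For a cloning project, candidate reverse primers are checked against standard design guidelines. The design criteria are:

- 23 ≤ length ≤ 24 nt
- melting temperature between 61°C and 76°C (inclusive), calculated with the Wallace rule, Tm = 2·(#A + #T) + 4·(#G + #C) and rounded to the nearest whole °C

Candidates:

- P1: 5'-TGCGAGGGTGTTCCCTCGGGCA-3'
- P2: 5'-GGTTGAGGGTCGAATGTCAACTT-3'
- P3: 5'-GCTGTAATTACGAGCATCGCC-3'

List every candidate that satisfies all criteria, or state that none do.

P1 (22 nt, A=2 T=5 G=9 C=6): length 22, outside 23–24 ✗; Tm = 2·7 + 4·15 = 74°C ✓ — fails.
P2 (23 nt, A=5 T=7 G=8 C=3): length 23 ✓; Tm = 2·12 + 4·11 = 68°C ✓ — passes.
P3 (21 nt, A=5 T=5 G=5 C=6): length 21, outside 23–24 ✗; Tm = 2·10 + 4·11 = 64°C ✓ — fails.

P2 only.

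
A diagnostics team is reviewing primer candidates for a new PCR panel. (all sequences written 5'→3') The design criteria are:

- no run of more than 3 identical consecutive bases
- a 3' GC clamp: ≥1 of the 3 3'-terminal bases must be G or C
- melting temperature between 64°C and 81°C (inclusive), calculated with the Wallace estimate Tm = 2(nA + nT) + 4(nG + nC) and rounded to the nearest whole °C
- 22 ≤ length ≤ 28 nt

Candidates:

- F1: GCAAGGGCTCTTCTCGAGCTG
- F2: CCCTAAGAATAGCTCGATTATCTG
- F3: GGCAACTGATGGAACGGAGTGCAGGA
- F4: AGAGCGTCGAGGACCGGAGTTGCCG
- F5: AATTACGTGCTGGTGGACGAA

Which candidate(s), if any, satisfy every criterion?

F2 only.

F1 (21 nt, A=3 T=5 G=7 C=6): longest run = 3 ✓; 3' end CTG has 2 G/C ✓; Tm = 2·8 + 4·13 = 68°C ✓; length 21, outside 22–28 ✗ — fails.
F2 (24 nt, A=7 T=7 G=4 C=6): longest run = 3 ✓; 3' end CTG has 2 G/C ✓; Tm = 2·14 + 4·10 = 68°C ✓; length 24 ✓ — passes.
F3 (26 nt, A=8 T=3 G=11 C=4): longest run = 2 ✓; 3' end GGA has 2 G/C ✓; Tm = 2·11 + 4·15 = 82°C, outside 64–81°C ✗; length 26 ✓ — fails.
F4 (25 nt, A=5 T=3 G=11 C=6): longest run = 2 ✓; 3' end CCG has 3 G/C ✓; Tm = 2·8 + 4·17 = 84°C, outside 64–81°C ✗; length 25 ✓ — fails.
F5 (21 nt, A=6 T=5 G=7 C=3): longest run = 2 ✓; 3' end GAA has 1 G/C ✓; Tm = 2·11 + 4·10 = 62°C, outside 64–81°C ✗; length 21, outside 22–28 ✗ — fails.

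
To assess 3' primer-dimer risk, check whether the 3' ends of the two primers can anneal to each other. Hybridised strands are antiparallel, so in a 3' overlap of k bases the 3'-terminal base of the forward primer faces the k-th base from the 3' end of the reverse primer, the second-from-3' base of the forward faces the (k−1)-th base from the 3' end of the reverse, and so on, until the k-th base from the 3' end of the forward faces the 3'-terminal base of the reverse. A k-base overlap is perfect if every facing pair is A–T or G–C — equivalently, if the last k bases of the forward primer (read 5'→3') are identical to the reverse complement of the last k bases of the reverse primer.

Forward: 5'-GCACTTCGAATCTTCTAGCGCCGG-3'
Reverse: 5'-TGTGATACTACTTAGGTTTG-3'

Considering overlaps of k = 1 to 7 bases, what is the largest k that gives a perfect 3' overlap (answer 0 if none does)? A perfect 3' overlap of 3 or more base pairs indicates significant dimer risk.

Last 7 bases (5'→3') — forward …GCGCCGG, reverse …AGGTTTG.
Reverse complement of the reverse primer's last 7 bases: CAAACCT; its first k bases are the reverse complement of the reverse primer's last k bases, so a perfect k-base overlap needs the forward primer's last k bases to equal them.
Comparing (forward last k vs required): k=1: G vs C ✗; k=2: GG vs CA ✗; k=3: CGG vs CAA ✗; k=4: CCGG vs CAAA ✗; k=5: GCCGG vs CAAAC ✗; k=6: CGCCGG vs CAAACC ✗; k=7: GCGCCGG vs CAAACCT ✗.
No overlap length from 1 to 7 is perfect, so the longest perfect 3' overlap is 0.

Longest perfect overlap: 0 complementary base pairs; below the dimer-risk threshold (threshold 3).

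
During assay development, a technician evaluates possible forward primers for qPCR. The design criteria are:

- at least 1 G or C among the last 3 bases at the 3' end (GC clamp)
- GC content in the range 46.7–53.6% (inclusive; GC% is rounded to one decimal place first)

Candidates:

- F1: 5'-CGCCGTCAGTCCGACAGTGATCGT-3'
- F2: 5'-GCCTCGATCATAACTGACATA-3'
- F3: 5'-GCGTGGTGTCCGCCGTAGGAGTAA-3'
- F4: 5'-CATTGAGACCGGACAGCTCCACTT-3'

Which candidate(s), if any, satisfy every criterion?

None of the candidates satisfy all criteria.

F1 (24 nt, A=4 T=5 G=7 C=8): 3' end CGT has 2 G/C ✓; GC 15/24 = 62.5%, outside 46.7–53.6% ✗ — fails.
F2 (21 nt, A=7 T=5 G=3 C=6): 3' end ATA has 0 G/C, need ≥1 ✗; GC 9/21 = 42.9%, outside 46.7–53.6% ✗ — fails.
F3 (24 nt, A=4 T=5 G=10 C=5): 3' end TAA has 0 G/C, need ≥1 ✗; GC 15/24 = 62.5%, outside 46.7–53.6% ✗ — fails.
F4 (24 nt, A=6 T=5 G=5 C=8): 3' end CTT has 1 G/C ✓; GC 13/24 = 54.2%, outside 46.7–53.6% ✗ — fails.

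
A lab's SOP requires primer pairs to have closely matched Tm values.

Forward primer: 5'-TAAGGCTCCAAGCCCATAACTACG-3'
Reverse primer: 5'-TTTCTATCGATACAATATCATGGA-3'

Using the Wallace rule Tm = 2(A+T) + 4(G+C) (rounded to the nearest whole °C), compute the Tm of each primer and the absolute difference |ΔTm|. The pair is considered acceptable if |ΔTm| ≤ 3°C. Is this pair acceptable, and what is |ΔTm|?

Forward: A=8 T=4 G=4 C=8 → Tm = 2·12 + 4·12 = 72°C.
Reverse: A=8 T=9 G=3 C=4 → Tm = 2·17 + 4·7 = 62°C.
|ΔTm| = |72 − 62| = 10°C, > 3°C.

|ΔTm| = 10°C; the pair is not acceptable.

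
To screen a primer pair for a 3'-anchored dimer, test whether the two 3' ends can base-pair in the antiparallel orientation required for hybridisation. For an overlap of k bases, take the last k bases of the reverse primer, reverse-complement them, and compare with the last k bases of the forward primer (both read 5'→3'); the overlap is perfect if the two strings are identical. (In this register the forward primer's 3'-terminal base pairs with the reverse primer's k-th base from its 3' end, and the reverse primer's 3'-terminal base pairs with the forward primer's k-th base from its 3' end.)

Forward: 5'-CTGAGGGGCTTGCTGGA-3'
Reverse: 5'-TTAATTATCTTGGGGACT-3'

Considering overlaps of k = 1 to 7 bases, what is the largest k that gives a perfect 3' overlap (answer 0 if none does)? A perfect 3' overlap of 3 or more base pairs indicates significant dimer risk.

Last 7 bases (5'→3') — forward …TGCTGGA, reverse …GGGGACT.
Reverse complement of the reverse primer's last 7 bases: AGTCCCC; its first k bases are the reverse complement of the reverse primer's last k bases, so a perfect k-base overlap needs the forward primer's last k bases to equal them.
Comparing (forward last k vs required): k=1: A vs A ✓; k=2: GA vs AG ✗; k=3: GGA vs AGT ✗; k=4: TGGA vs AGTC ✗; k=5: CTGGA vs AGTCC ✗; k=6: GCTGGA vs AGTCCC ✗; k=7: TGCTGGA vs AGTCCCC ✗.
Only k = 1 is perfect, so the longest perfect 3' overlap is 1.

Longest perfect overlap: 1 complementary base pair; below the dimer-risk threshold (threshold 3).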